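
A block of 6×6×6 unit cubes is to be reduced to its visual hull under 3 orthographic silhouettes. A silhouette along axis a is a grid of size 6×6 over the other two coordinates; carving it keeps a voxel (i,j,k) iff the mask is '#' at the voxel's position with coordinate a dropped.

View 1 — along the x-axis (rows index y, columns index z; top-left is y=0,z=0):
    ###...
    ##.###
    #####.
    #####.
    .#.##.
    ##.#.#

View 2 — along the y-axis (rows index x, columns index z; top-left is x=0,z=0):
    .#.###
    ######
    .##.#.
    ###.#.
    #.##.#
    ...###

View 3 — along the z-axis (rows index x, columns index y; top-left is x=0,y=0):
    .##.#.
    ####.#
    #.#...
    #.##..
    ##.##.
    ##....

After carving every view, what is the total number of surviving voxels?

60 voxels

before carving: 216 voxels (6×6×6)
step 1: project along x, AND mask (25/36) → |grid| = 150
step 2: project along y, AND mask (24/36) → |grid| = 99
step 3: project along z, AND mask (19/36) → |grid| = 60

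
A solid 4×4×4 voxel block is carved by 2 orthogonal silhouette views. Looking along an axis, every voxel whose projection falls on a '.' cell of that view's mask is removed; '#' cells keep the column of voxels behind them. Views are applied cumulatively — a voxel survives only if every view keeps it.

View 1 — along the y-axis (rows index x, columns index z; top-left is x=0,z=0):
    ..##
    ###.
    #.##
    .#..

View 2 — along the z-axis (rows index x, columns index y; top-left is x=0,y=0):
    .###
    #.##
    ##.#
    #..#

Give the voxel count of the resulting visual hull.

remaining voxels: 26

initial block: 4^3 = 64
after view 1 [y-axis, 9 of 16 cells solid] → remaining = 36
after view 2 [z-axis, 11 of 16 cells solid] → remaining = 26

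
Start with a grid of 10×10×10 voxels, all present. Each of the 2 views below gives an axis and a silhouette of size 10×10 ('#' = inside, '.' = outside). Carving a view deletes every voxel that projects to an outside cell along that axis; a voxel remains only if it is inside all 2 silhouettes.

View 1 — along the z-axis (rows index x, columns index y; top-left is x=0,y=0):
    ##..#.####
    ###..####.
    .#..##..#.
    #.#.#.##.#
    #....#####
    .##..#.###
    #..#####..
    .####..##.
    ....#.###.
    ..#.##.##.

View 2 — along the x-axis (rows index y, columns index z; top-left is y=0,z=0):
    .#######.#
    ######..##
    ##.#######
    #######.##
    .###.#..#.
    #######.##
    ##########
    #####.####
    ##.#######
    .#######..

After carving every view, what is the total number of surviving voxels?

initial block: 10^3 = 1000
step 1: project along z, AND mask (57/100) → |grid| = 570
step 2: project along x, AND mask (83/100) → |grid| = 473

voxel count = 473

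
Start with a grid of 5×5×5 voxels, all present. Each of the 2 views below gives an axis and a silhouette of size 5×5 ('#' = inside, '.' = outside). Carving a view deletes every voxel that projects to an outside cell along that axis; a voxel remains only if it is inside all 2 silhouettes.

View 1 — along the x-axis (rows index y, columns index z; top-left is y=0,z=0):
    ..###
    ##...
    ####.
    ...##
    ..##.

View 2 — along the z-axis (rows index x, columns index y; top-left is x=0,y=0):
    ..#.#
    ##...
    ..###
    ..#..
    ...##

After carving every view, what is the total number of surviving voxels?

start: 5×5×5 = 125 voxels
V1 x: intersect with YZ mask (13 set) -- 65 left
V2 z: intersect with XY mask (10 set) -- 27 left

remaining voxels: 27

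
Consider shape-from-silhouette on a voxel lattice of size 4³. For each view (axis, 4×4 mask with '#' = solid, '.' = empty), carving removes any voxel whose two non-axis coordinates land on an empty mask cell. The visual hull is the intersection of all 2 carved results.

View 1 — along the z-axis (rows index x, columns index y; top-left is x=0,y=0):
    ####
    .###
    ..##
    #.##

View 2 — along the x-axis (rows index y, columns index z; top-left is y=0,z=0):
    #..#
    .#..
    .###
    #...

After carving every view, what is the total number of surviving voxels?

voxel count = 22

start: 4×4×4 = 64 voxels
after view 1 [z-axis, 12 of 16 cells solid] → remaining = 48
after view 2 [x-axis, 7 of 16 cells solid] → remaining = 22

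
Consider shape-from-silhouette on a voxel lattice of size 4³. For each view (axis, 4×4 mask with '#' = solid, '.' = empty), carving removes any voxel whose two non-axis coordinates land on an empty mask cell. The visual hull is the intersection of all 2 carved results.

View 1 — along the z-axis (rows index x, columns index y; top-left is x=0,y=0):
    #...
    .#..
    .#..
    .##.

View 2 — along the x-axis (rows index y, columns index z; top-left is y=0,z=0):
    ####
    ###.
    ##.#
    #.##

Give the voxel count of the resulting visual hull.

before carving: 64 voxels (4×4×4)
carve view 1 (along z, XY-mask fill 5/16): 20 voxels remain
carve view 2 (along x, YZ-mask fill 13/16): 16 voxels remain

16 voxels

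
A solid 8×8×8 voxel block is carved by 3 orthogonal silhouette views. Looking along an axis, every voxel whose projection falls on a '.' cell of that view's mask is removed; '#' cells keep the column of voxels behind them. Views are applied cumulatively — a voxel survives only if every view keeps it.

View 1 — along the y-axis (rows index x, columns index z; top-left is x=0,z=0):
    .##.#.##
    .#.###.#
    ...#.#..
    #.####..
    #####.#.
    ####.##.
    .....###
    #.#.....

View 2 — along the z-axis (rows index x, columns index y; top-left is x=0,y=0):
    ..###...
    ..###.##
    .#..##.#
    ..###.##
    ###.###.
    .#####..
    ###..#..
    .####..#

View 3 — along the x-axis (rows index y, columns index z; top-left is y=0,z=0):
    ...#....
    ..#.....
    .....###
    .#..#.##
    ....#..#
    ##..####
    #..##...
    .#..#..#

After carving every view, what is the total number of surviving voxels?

full grid |V| = 512
V1 y: intersect with XZ mask (34 set) -- 272 left
V2 z: intersect with XY mask (37 set) -- 161 left
V3 x: intersect with YZ mask (23 set) -- 55 left

|visual hull| = 55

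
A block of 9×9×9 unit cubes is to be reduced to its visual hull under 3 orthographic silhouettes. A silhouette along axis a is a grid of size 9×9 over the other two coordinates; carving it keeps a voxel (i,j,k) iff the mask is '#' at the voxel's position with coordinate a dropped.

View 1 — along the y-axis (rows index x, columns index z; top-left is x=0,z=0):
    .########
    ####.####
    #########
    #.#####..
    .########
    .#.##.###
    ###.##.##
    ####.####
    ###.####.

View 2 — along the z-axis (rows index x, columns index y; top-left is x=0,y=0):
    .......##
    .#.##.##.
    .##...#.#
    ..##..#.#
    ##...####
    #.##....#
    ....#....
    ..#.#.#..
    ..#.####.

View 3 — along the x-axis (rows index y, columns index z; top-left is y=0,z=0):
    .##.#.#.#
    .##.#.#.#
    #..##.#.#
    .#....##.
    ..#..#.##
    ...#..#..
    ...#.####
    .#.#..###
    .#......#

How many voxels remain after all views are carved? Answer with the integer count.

voxel count = 120

initial block: 9^3 = 729
carve view 1 (along y, XZ-mask fill 67/81): 603 voxels remain
carve view 2 (along z, XY-mask fill 34/81): 254 voxels remain
carve view 3 (along x, YZ-mask fill 36/81): 120 voxels remain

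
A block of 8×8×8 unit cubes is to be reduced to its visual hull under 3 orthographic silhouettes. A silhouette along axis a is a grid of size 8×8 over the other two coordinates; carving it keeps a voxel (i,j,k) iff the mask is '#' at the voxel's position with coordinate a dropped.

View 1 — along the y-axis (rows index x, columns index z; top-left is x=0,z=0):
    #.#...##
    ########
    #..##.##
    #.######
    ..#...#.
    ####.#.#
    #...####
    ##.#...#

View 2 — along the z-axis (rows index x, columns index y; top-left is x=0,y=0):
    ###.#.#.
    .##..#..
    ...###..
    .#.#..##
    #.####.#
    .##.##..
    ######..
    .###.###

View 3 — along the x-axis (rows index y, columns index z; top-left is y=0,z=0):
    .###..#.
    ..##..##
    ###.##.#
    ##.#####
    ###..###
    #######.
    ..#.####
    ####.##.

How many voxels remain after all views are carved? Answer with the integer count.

full grid |V| = 512
[1] y-view keeps 41 columns → grid now 328
[2] z-view keeps 37 columns → grid now 177
[3] x-view keeps 45 columns → grid now 128

|visual hull| = 128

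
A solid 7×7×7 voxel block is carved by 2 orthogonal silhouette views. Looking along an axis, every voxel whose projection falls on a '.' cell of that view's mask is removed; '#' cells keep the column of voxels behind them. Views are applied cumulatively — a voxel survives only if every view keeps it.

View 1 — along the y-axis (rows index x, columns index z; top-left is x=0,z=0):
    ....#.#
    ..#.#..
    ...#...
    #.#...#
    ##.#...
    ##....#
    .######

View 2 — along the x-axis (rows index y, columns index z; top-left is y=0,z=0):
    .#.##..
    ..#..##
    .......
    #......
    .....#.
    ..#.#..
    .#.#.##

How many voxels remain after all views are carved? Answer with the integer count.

start: 7×7×7 = 343 voxels
  1. axis=1 (XZ plane), |mask|=20  ⇒  voxels=140
  2. axis=0 (YZ plane), |mask|=14  ⇒  voxels=38

|visual hull| = 38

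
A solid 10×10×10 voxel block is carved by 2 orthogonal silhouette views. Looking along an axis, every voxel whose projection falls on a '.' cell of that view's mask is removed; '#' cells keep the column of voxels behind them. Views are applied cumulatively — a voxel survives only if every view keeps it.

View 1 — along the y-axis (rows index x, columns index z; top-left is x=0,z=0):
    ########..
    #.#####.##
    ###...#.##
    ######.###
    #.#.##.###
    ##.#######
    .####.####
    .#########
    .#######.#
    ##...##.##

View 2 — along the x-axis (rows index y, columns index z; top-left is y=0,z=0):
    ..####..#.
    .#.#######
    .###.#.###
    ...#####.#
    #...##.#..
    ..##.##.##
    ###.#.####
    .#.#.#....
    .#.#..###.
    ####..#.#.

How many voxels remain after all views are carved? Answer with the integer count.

full grid |V| = 1000
[1] y-view keeps 78 columns → grid now 780
[2] x-view keeps 58 columns → grid now 452

remaining voxels: 452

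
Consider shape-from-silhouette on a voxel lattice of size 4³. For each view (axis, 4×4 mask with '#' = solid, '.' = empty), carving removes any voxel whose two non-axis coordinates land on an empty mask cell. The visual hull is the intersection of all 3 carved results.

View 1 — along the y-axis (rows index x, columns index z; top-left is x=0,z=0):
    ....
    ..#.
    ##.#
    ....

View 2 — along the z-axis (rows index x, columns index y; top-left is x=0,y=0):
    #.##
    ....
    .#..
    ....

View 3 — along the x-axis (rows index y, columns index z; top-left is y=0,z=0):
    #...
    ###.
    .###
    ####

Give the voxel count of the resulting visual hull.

remaining voxels: 2

initial block: 4^3 = 64
after view 1 [y-axis, 4 of 16 cells solid] → remaining = 16
after view 2 [z-axis, 4 of 16 cells solid] → remaining = 3
after view 3 [x-axis, 11 of 16 cells solid] → remaining = 2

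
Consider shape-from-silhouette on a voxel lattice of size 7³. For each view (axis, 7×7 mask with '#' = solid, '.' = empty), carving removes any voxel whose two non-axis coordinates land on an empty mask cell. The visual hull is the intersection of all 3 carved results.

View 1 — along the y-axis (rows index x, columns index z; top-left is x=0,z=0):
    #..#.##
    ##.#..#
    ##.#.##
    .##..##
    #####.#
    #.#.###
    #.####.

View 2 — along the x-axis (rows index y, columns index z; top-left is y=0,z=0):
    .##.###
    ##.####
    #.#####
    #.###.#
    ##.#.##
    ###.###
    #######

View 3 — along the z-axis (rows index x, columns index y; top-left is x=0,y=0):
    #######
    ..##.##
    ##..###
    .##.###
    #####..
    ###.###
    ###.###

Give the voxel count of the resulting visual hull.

before carving: 343 voxels (7×7×7)
step 1: project along y, AND mask (33/49) → |grid| = 231
step 2: project along x, AND mask (40/49) → |grid| = 191
step 3: project along z, AND mask (38/49) → |grid| = 149

voxel count = 149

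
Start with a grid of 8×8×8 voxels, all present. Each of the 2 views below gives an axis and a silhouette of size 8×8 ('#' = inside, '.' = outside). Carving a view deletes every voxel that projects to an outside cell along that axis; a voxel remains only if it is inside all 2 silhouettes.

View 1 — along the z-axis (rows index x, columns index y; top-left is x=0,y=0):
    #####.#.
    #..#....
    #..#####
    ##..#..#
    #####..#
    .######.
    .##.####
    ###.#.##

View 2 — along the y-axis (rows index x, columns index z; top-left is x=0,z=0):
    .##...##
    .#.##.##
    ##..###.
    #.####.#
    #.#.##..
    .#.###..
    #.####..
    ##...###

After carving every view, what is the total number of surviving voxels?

remaining voxels: 196

initial block: 8^3 = 512
  1. axis=2 (XY plane), |mask|=42  ⇒  voxels=336
  2. axis=1 (XZ plane), |mask|=38  ⇒  voxels=196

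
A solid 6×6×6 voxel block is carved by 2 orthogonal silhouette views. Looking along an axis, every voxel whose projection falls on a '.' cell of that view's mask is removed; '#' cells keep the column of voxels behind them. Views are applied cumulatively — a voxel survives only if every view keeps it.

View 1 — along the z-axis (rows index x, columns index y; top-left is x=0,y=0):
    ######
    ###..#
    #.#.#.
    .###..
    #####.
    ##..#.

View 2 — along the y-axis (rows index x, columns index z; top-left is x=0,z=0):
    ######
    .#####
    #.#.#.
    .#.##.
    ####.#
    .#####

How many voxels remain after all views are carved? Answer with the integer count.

|visual hull| = 114

start: 6×6×6 = 216 voxels
V1 z: intersect with XY mask (24 set) -- 144 left
V2 y: intersect with XZ mask (27 set) -- 114 left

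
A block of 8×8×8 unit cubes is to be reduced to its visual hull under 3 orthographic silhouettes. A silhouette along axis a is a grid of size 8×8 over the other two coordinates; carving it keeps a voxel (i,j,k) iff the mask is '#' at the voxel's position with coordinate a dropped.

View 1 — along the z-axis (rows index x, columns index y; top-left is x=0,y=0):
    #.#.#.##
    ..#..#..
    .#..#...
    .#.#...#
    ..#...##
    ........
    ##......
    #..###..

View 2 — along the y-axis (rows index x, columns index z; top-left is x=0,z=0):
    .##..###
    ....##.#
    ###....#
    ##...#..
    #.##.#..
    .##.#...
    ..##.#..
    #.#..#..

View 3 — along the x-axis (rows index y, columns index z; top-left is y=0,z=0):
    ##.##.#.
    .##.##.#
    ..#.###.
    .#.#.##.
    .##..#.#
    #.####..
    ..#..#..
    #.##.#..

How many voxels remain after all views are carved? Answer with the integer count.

full grid |V| = 512
V1 z: intersect with XY mask (21 set) -- 168 left
V2 y: intersect with XZ mask (28 set) -- 78 left
V3 x: intersect with YZ mask (33 set) -- 47 left

47 voxels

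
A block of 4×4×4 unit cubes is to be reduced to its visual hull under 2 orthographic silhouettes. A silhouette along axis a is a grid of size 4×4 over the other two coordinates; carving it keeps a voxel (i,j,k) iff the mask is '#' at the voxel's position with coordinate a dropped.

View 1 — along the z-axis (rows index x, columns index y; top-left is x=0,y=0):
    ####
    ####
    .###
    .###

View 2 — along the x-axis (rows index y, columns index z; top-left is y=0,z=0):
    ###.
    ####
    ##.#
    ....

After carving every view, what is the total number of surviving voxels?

34 voxels

full grid |V| = 64
[1] z-view keeps 14 columns → grid now 56
[2] x-view keeps 10 columns → grid now 34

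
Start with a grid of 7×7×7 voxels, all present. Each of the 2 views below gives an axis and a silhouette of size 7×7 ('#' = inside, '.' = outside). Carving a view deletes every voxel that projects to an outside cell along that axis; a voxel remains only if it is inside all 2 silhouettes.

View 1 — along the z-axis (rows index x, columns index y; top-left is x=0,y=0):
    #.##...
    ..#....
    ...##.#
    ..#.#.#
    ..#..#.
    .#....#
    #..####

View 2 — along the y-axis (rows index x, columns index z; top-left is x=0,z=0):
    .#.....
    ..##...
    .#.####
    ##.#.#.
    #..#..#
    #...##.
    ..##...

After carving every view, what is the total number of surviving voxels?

initial block: 7^3 = 343
carve view 1 (along z, XY-mask fill 19/49): 133 voxels remain
carve view 2 (along y, XZ-mask fill 20/49): 54 voxels remain

54 voxels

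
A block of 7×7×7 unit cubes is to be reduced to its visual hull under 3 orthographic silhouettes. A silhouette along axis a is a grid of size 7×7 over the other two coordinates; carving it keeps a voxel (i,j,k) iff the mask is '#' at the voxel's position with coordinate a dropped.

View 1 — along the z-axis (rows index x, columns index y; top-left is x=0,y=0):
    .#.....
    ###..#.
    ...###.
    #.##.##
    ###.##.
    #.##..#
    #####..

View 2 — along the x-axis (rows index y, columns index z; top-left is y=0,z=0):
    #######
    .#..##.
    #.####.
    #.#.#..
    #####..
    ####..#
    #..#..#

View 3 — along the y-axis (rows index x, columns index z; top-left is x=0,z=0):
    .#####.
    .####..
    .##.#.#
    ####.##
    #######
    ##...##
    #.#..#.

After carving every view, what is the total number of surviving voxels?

voxel count = 88

before carving: 343 voxels (7×7×7)
step 1: project along z, AND mask (27/49) → |grid| = 189
step 2: project along x, AND mask (31/49) → |grid| = 125
step 3: project along y, AND mask (33/49) → |grid| = 88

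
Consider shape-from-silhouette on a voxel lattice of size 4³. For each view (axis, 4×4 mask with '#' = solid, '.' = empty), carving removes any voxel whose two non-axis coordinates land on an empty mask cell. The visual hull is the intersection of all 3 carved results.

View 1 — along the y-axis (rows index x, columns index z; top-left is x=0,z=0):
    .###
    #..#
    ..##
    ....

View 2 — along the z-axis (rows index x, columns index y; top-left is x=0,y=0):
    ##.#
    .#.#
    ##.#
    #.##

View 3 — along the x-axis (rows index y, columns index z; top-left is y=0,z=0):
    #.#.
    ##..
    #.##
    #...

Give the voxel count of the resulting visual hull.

before carving: 64 voxels (4×4×4)
V1 y: intersect with XZ mask (7 set) -- 28 left
V2 z: intersect with XY mask (11 set) -- 19 left
V3 x: intersect with YZ mask (8 set) -- 5 left

|visual hull| = 5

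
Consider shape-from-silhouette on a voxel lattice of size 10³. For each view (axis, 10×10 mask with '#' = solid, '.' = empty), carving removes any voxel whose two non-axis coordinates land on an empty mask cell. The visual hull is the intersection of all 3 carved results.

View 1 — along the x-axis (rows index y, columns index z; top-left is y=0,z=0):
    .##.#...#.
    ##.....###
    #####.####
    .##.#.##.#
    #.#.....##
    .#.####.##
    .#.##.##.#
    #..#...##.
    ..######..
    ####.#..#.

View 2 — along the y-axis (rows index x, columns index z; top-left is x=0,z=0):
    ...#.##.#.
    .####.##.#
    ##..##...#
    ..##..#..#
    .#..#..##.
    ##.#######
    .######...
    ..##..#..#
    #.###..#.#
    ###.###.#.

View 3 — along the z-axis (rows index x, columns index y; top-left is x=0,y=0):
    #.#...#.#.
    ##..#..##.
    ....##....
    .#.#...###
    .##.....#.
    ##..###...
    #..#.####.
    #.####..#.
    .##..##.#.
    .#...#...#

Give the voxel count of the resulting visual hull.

voxel count = 144

before carving: 1000 voxels (10×10×10)
[1] x-view keeps 57 columns → grid now 570
[2] y-view keeps 56 columns → grid now 320
[3] z-view keeps 44 columns → grid now 144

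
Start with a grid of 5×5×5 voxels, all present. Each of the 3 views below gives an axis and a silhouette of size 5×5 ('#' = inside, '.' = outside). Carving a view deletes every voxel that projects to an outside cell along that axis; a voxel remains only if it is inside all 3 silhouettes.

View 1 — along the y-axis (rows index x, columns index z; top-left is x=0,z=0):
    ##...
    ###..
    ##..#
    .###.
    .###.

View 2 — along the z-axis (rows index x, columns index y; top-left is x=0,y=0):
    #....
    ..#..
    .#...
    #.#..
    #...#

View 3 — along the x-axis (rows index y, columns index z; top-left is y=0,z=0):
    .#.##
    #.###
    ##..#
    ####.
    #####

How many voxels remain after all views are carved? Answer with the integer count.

|visual hull| = 13

initial block: 5^3 = 125
  1. axis=1 (XZ plane), |mask|=14  ⇒  voxels=70
  2. axis=2 (XY plane), |mask|=7  ⇒  voxels=20
  3. axis=0 (YZ plane), |mask|=19  ⇒  voxels=13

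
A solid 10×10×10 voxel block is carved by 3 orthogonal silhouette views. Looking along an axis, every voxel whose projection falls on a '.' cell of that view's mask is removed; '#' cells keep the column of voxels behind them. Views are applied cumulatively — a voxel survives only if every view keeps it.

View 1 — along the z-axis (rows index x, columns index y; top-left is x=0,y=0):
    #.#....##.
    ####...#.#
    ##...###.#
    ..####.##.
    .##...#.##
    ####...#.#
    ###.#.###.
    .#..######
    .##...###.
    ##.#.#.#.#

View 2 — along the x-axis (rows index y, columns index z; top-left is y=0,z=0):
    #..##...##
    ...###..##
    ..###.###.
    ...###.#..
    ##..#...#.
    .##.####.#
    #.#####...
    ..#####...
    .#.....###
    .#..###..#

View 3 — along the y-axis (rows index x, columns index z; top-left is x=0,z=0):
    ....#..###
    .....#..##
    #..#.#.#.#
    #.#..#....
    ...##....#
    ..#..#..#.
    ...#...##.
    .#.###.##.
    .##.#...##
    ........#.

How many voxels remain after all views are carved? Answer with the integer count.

full grid |V| = 1000
carve view 1 (along z, XY-mask fill 58/100): 580 voxels remain
carve view 2 (along x, YZ-mask fill 51/100): 297 voxels remain
carve view 3 (along y, XZ-mask fill 36/100): 112 voxels remain

|visual hull| = 112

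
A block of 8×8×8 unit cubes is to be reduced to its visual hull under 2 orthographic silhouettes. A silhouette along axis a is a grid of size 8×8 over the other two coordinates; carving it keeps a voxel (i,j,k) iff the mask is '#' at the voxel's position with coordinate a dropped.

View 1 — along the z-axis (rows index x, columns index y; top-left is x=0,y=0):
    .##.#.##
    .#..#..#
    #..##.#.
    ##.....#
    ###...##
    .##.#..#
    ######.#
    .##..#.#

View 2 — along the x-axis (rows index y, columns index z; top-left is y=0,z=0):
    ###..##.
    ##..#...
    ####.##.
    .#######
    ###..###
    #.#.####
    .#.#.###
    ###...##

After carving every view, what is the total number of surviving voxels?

177 voxels

initial block: 8^3 = 512
after view 1 [z-axis, 35 of 64 cells solid] → remaining = 280
after view 2 [x-axis, 43 of 64 cells solid] → remaining = 177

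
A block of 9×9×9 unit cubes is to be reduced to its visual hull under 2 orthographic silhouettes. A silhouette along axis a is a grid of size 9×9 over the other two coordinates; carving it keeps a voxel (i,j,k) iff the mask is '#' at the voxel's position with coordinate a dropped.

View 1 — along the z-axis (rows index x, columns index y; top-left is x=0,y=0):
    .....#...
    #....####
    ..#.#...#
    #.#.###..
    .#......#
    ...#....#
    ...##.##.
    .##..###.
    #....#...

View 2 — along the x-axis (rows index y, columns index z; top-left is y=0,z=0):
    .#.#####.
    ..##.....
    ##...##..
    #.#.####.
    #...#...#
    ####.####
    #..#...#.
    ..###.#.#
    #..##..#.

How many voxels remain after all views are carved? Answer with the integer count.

|visual hull| = 138

before carving: 729 voxels (9×9×9)
after view 1 [z-axis, 29 of 81 cells solid] → remaining = 261
after view 2 [x-axis, 41 of 81 cells solid] → remaining = 138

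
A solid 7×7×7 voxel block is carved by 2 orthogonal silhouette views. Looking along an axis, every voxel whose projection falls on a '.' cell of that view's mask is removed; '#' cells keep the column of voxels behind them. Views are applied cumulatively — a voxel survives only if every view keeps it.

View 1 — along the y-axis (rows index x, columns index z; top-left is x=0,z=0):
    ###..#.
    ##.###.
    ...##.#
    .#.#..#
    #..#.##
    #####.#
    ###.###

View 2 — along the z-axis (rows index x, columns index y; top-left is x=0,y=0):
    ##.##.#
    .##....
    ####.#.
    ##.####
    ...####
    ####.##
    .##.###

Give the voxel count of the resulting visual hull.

before carving: 343 voxels (7×7×7)
carve view 1 (along y, XZ-mask fill 31/49): 217 voxels remain
carve view 2 (along z, XY-mask fill 33/49): 145 voxels remain

voxel count = 145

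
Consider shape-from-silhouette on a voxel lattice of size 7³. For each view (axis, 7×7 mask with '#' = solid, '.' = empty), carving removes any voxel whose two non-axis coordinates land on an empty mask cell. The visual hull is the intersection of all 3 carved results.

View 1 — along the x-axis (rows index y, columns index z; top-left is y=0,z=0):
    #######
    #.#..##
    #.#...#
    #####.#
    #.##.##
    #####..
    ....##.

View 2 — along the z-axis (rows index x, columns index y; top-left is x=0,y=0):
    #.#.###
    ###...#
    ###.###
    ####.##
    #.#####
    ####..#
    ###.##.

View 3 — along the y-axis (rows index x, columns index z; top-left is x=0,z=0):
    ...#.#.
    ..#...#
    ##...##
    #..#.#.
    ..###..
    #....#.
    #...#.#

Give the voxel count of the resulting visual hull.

start: 7×7×7 = 343 voxels
carve view 1 (along x, YZ-mask fill 32/49): 224 voxels remain
carve view 2 (along z, XY-mask fill 37/49): 165 voxels remain
carve view 3 (along y, XZ-mask fill 19/49): 69 voxels remain

remaining voxels: 69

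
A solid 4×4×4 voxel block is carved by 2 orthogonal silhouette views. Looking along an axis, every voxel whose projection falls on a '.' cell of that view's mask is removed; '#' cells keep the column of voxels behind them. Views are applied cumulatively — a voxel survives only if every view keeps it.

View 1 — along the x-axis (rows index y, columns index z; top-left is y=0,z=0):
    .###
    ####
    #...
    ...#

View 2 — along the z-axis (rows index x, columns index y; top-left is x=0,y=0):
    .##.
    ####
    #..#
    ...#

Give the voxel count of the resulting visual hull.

initial block: 4^3 = 64
after view 1 [x-axis, 9 of 16 cells solid] → remaining = 36
after view 2 [z-axis, 9 of 16 cells solid] → remaining = 19

voxel count = 19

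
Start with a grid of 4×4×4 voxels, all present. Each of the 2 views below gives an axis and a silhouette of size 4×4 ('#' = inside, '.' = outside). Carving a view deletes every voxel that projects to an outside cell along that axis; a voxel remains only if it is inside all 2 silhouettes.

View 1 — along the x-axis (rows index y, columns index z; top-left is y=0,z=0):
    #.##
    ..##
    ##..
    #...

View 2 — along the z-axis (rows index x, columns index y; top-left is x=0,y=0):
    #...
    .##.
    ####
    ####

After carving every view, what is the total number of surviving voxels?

remaining voxels: 23

start: 4×4×4 = 64 voxels
[1] x-view keeps 8 columns → grid now 32
[2] z-view keeps 11 columns → grid now 23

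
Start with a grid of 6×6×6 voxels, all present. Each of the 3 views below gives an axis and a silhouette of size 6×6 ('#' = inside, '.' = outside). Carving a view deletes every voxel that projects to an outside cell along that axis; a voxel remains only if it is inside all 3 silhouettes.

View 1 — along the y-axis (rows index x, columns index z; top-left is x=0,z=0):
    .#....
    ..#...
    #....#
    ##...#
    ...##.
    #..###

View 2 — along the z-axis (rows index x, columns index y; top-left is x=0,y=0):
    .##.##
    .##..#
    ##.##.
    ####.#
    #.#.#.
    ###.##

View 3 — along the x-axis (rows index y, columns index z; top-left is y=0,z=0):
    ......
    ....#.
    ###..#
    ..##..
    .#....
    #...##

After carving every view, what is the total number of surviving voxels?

|visual hull| = 14

initial block: 6^3 = 216
carve view 1 (along y, XZ-mask fill 13/36): 78 voxels remain
carve view 2 (along z, XY-mask fill 24/36): 56 voxels remain
carve view 3 (along x, YZ-mask fill 11/36): 14 voxels remain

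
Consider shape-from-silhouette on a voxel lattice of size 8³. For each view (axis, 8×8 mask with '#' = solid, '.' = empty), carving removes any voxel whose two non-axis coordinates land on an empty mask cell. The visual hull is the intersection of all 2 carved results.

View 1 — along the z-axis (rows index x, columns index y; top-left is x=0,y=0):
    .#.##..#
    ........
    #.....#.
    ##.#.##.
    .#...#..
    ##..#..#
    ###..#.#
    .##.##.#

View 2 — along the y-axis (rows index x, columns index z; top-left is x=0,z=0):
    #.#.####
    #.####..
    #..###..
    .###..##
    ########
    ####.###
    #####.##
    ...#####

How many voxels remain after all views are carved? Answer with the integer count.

|visual hull| = 161

initial block: 8^3 = 512
  1. axis=2 (XY plane), |mask|=27  ⇒  voxels=216
  2. axis=1 (XZ plane), |mask|=47  ⇒  voxels=161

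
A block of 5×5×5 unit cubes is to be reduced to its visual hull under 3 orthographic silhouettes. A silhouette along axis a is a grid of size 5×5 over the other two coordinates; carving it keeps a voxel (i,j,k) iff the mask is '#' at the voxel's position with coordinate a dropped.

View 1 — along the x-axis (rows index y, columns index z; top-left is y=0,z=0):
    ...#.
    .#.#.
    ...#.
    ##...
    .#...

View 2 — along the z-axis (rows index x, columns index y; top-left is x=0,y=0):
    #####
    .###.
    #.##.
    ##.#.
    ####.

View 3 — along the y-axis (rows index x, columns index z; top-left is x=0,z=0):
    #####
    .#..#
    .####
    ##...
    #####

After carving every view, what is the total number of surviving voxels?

initial block: 5^3 = 125
  1. axis=0 (YZ plane), |mask|=7  ⇒  voxels=35
  2. axis=2 (XY plane), |mask|=18  ⇒  voxels=27
  3. axis=1 (XZ plane), |mask|=18  ⇒  voxels=21

21 voxels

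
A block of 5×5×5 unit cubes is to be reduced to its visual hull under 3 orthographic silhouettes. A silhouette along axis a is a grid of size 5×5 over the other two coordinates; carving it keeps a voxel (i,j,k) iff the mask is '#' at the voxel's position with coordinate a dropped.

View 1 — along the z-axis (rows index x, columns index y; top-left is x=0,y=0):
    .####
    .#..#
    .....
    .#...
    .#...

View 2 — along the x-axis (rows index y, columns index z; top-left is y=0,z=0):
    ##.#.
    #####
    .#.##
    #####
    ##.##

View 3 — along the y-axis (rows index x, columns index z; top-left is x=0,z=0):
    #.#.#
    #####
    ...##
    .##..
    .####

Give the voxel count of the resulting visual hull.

start: 5×5×5 = 125 voxels
[1] z-view keeps 8 columns → grid now 40
[2] x-view keeps 20 columns → grid now 36
[3] y-view keeps 16 columns → grid now 24

|visual hull| = 24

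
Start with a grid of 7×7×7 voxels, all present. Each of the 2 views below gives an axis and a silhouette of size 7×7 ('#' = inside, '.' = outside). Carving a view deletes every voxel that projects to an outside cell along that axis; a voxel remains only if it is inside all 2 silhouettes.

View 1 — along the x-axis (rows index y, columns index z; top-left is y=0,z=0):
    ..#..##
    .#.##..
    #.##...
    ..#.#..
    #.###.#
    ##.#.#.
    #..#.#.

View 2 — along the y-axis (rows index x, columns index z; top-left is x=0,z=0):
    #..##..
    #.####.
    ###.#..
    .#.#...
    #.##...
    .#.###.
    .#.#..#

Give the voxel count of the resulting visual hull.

86 voxels

before carving: 343 voxels (7×7×7)
  1. axis=0 (YZ plane), |mask|=23  ⇒  voxels=161
  2. axis=1 (XZ plane), |mask|=24  ⇒  voxels=86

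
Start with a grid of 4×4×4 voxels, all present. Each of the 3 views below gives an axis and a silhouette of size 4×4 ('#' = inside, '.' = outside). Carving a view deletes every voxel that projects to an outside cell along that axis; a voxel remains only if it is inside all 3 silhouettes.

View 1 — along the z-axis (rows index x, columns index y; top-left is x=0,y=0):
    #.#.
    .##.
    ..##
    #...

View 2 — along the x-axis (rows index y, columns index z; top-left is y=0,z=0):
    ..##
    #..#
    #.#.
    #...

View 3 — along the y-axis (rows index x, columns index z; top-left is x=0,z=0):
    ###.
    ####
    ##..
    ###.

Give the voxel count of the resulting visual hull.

|visual hull| = 10

before carving: 64 voxels (4×4×4)
step 1: project along z, AND mask (7/16) → |grid| = 28
step 2: project along x, AND mask (7/16) → |grid| = 13
step 3: project along y, AND mask (12/16) → |grid| = 10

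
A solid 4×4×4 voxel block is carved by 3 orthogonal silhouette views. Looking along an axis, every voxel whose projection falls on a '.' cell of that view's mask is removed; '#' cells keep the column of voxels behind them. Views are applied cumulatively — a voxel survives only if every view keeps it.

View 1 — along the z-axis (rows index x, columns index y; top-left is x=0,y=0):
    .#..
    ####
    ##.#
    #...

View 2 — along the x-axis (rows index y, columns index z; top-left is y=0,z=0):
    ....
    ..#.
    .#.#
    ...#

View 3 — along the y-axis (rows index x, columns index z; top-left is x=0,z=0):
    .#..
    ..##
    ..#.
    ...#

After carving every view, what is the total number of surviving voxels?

4 voxels

before carving: 64 voxels (4×4×4)
[1] z-view keeps 9 columns → grid now 36
[2] x-view keeps 4 columns → grid now 7
[3] y-view keeps 5 columns → grid now 4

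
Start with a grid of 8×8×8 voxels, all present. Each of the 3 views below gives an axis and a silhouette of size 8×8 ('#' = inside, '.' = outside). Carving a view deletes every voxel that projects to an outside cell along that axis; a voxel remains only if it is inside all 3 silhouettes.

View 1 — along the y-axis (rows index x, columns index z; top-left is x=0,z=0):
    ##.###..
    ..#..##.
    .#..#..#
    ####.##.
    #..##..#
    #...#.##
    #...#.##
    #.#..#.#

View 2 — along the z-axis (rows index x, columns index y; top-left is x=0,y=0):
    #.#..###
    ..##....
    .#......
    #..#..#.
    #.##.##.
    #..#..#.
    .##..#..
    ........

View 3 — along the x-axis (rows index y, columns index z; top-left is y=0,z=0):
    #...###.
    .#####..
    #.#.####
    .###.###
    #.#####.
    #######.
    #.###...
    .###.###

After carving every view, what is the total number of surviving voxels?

initial block: 8^3 = 512
after view 1 [y-axis, 33 of 64 cells solid] → remaining = 264
after view 2 [z-axis, 22 of 64 cells solid] → remaining = 96
after view 3 [x-axis, 44 of 64 cells solid] → remaining = 64

voxel count = 64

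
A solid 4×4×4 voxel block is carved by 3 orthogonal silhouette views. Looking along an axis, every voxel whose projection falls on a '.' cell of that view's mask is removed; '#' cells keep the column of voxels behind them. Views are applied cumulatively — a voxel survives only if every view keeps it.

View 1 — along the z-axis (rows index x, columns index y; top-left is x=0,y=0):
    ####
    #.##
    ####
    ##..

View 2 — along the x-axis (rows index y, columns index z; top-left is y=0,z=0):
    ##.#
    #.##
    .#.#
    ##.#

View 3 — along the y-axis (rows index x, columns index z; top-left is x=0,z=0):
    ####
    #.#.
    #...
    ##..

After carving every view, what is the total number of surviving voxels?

start: 4×4×4 = 64 voxels
carve view 1 (along z, XY-mask fill 13/16): 52 voxels remain
carve view 2 (along x, YZ-mask fill 11/16): 36 voxels remain
carve view 3 (along y, XZ-mask fill 9/16): 19 voxels remain

voxel count = 19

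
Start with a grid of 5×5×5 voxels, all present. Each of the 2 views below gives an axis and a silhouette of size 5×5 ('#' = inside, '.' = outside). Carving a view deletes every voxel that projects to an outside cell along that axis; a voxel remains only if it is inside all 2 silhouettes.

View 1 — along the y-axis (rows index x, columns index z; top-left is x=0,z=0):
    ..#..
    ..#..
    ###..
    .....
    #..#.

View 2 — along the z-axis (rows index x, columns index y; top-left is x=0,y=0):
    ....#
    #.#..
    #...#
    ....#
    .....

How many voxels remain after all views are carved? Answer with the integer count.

voxel count = 9

before carving: 125 voxels (5×5×5)
step 1: project along y, AND mask (7/25) → |grid| = 35
step 2: project along z, AND mask (6/25) → |grid| = 9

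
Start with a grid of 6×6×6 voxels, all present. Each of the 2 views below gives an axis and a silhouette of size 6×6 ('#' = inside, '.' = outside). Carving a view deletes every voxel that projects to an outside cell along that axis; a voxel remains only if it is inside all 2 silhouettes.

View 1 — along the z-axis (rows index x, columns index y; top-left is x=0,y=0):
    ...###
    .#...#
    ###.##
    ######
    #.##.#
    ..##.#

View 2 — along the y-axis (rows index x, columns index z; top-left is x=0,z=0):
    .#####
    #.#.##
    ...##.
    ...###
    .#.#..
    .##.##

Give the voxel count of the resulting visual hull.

voxel count = 71

start: 6×6×6 = 216 voxels
carve view 1 (along z, XY-mask fill 23/36): 138 voxels remain
carve view 2 (along y, XZ-mask fill 20/36): 71 voxels remain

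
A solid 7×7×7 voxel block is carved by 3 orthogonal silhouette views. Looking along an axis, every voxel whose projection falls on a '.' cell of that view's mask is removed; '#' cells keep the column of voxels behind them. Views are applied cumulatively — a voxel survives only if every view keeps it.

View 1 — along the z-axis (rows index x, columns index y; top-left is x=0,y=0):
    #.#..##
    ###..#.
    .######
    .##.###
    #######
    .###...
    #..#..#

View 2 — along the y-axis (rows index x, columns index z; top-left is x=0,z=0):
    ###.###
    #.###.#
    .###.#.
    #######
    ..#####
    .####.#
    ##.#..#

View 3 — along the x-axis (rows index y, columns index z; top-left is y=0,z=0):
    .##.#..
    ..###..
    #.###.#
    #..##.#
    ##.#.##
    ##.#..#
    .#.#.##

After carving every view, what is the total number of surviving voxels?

full grid |V| = 343
V1 z: intersect with XY mask (32 set) -- 224 left
V2 y: intersect with XZ mask (36 set) -- 165 left
V3 x: intersect with YZ mask (28 set) -- 97 left

|visual hull| = 97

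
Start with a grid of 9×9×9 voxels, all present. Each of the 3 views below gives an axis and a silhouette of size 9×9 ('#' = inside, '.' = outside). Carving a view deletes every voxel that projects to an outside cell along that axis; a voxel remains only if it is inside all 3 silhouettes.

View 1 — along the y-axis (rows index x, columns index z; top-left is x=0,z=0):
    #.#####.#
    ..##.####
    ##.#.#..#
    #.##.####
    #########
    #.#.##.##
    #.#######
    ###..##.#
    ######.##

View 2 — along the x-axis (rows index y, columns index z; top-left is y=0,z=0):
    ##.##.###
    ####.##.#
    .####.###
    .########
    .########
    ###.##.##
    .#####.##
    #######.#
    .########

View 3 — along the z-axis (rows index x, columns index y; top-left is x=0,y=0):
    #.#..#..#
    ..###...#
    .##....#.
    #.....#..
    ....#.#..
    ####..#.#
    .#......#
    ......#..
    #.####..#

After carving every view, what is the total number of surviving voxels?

166 voxels

full grid |V| = 729
after view 1 [y-axis, 62 of 81 cells solid] → remaining = 558
after view 2 [x-axis, 67 of 81 cells solid] → remaining = 456
after view 3 [z-axis, 30 of 81 cells solid] → remaining = 166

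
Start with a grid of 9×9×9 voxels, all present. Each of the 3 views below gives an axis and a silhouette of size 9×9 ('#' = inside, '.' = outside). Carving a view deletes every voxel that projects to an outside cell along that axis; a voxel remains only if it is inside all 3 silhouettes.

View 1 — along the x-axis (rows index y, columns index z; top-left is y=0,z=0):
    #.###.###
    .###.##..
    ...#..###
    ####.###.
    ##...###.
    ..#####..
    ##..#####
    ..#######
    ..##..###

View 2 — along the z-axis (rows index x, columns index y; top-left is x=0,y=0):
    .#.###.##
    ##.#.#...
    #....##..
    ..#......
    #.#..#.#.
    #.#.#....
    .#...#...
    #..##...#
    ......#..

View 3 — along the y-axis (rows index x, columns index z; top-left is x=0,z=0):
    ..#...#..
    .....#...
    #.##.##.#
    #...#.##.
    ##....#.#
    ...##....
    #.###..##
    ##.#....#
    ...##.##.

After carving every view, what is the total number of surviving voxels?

voxel count = 58

start: 9×9×9 = 729 voxels
after view 1 [x-axis, 52 of 81 cells solid] → remaining = 468
after view 2 [z-axis, 28 of 81 cells solid] → remaining = 161
after view 3 [y-axis, 33 of 81 cells solid] → remaining = 58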